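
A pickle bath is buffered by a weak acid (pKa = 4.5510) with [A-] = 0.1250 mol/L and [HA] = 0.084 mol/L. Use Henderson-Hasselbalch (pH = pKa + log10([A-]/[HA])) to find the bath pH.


ratio = [A-] / [HA] = 0.1250 / 0.084 = 1.4881
log10(ratio) = 0.1726
pH = pKa + log10(ratio) = 4.5510 + 0.1726 = 4.7236


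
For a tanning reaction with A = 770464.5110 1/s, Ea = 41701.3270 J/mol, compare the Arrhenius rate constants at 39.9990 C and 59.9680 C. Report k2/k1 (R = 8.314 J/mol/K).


T1 = 39.9990 + 273.15 = 313.1490 K; T2 = 59.9680 + 273.15 = 333.1180 K
k1 = A * exp(-Ea/(R*T1)) = 770464.5110 * exp(-41701.3270/(8.314*313.1490)) = 0.0852188 1/s
k2 = A * exp(-Ea/(R*T2)) = 770464.5110 * exp(-41701.3270/(8.314*333.1180)) = 0.2226 1/s
k2/k1 = 0.2226 / 0.0852188 = 2.6121


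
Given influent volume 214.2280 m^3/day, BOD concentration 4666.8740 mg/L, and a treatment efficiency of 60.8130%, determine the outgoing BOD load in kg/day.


Load_in = volume * conc / 1000 = 214.2280 * 4666.8740 / 1000 = 999.7751 kg/day
Removed = Load_in * eff / 100 = 999.7751 * 60.8130 / 100 = 607.9932 kg/day
Load_out = Load_in - Removed = 999.7751 - 607.9932 = 391.7819 kg/day


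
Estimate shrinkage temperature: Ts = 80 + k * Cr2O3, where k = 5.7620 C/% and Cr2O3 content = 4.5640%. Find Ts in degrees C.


Formula: Ts = 80 + k * Cr2O3
Substituting: Ts = 80 + 5.7620 * 4.5640
Result: 106.2978 C


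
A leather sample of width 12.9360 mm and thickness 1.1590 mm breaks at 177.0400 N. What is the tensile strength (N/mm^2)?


Formula: TS = force / (width * thickness)
Substituting: TS = 177.0400 / (12.9360 * 1.1590)
Result: 11.8083 N/mm^2


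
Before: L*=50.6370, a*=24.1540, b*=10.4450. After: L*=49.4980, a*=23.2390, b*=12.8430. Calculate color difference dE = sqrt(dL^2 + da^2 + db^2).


dL = -1.1390, da = -0.9150, db = 2.3980
dE = sqrt((-1.1390)^2 + (-0.9150)^2 + 2.3980^2) = 2.8080


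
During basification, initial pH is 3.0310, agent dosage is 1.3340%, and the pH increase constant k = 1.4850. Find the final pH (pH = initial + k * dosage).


Formula: pH_final = pH_initial + k * base_pct
Substituting: pH_final = 3.0310 + 1.4850 * 1.3340
Result: 5.0120


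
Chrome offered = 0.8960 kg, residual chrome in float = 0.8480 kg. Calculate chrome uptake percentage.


Formula: Uptake = (offered - residual) / offered * 100
Substituting: Uptake = (0.8960 - 0.8480) / 0.8960 * 100
Result: 5.3571 %


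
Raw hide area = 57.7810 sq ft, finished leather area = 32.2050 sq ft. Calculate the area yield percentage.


Formula: Yield = finished / raw * 100
Substituting: Yield = 32.2050 / 57.7810 * 100
Result: 55.7363 %


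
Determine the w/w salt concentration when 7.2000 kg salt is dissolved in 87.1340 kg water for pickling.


Formula: Conc = salt / (water + salt) * 100
Substituting: Conc = 7.2000 / (87.1340 + 7.2000) * 100
Result: 7.6325 %


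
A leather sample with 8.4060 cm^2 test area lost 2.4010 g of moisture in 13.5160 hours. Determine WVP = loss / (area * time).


Formula: WVP = loss / (area * time)
Substituting: WVP = 2.4010 / (8.4060 * 13.5160)
Result: 0.0211327 g/(cm^2*hr)


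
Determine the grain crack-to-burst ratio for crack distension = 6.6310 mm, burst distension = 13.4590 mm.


Formula: Ratio = crack / burst
Substituting: Ratio = 6.6310 / 13.4590
Result: 0.4927


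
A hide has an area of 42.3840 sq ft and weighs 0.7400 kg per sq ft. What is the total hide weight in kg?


Formula: Weight = area * weight_per_sqft
Substituting: Weight = 42.3840 * 0.7400
Result: 31.3642 kg


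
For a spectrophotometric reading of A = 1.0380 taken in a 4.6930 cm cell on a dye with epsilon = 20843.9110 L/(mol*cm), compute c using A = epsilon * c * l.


Formula: c = A / (epsilon * l)
Substituting: c = 1.0380 / (20843.9110 * 4.6930)
Result: 1.0611e-05 mol/L


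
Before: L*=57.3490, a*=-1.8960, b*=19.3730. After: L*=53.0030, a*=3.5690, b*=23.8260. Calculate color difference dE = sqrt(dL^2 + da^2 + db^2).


dL = -4.3460, da = 5.4650, db = 4.4530
dE = sqrt((-4.3460)^2 + 5.4650^2 + 4.4530^2) = 8.2815


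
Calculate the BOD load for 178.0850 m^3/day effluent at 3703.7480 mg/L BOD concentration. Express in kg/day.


Formula: BOD_load = volume * conc / 1000
Substituting: BOD_load = 178.0850 * 3703.7480 / 1000
Result: 659.5820 kg/day


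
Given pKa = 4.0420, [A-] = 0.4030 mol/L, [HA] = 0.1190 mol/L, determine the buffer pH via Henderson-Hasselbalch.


ratio = [A-] / [HA] = 0.4030 / 0.1190 = 3.3866
log10(ratio) = 0.5298
pH = pKa + log10(ratio) = 4.0420 + 0.5298 = 4.5718


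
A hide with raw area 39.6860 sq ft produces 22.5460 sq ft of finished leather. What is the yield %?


Formula: Yield = finished / raw * 100
Substituting: Yield = 22.5460 / 39.6860 * 100
Result: 56.8110 %


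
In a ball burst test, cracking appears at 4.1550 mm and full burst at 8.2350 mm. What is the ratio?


Formula: Ratio = crack / burst
Substituting: Ratio = 4.1550 / 8.2350
Result: 0.5046


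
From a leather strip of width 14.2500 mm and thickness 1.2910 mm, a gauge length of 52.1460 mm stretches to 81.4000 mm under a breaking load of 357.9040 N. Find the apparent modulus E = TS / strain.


TS = F / (w * t) = 357.9040 / (14.2500 * 1.2910) = 19.4547 N/mm^2
strain = (Lf - L0) / L0 = (81.4000 - 52.1460) / 52.1460 = 0.5610
E = TS / strain = 19.4547 / 0.5610 = 34.6786 N/mm^2


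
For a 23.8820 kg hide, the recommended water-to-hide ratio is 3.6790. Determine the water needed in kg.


Formula: Water = hide_weight * ratio
Substituting: Water = 23.8820 * 3.6790
Result: 87.8619 kg


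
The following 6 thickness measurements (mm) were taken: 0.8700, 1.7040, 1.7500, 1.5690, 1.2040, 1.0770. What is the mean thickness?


Formula: Average = sum / n
Substituting: Average = 8.1740 / 6
Result: 1.3623 mm


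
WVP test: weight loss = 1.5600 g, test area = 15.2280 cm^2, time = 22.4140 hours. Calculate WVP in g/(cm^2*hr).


Formula: WVP = loss / (area * time)
Substituting: WVP = 1.5600 / (15.2280 * 22.4140)
Result: 0.00457049 g/(cm^2*hr)


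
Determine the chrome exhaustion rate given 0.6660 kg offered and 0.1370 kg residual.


Formula: Uptake = (offered - residual) / offered * 100
Substituting: Uptake = (0.6660 - 0.1370) / 0.6660 * 100
Result: 79.4294 %


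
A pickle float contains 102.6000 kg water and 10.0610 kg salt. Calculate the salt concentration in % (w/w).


Formula: Conc = salt / (water + salt) * 100
Substituting: Conc = 10.0610 / (102.6000 + 10.0610) * 100
Result: 8.9303 %


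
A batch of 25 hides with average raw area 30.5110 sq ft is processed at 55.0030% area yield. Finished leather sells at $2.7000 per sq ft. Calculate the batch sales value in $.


Raw_total = N * avg_area = 25 * 30.5110 = 762.7750 sq ft
Finished = Raw_total * yield / 100 = 762.7750 * 55.0030 / 100 = 419.5491 sq ft
Value = Finished * price = 419.5491 * 2.7000 = 1132.7827 $


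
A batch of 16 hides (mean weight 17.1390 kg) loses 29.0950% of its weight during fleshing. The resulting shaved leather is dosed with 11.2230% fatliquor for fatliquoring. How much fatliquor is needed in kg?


Total_raw = N * avg_wt = 16 * 17.1390 = 274.2240 kg
Substrate = Total_raw * (1 - loss/100) = 274.2240 * (1 - 29.0950/100) = 194.4385 kg
Fat = Substrate * pct / 100 = 194.4385 * 11.2230 / 100 = 21.8218 kg


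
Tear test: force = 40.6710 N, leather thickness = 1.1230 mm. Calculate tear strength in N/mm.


Formula: Tear strength = force / thickness
Substituting: Tear strength = 40.6710 / 1.1230
Result: 36.2164 N/mm


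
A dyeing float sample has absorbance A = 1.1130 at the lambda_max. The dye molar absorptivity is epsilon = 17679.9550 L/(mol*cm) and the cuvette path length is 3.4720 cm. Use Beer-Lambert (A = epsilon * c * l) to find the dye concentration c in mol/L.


Formula: c = A / (epsilon * l)
Substituting: c = 1.1130 / (17679.9550 * 3.4720)
Result: 1.8132e-05 mol/L


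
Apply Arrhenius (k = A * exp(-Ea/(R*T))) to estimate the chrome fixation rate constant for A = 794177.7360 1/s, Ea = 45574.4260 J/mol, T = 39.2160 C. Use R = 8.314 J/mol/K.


T_K = T_C + 273.15 = 39.2160 + 273.15 = 312.3660 K
exponent = -Ea / (R * T_K) = -45574.4260 / (8.314 * 312.3660) = -17.5488
k = A * exp(exponent) = 794177.7360 * exp(-17.5488) = 0.018992 1/s


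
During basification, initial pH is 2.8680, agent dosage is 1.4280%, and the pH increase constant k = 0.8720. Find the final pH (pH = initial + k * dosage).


Formula: pH_final = pH_initial + k * base_pct
Substituting: pH_final = 2.8680 + 0.8720 * 1.4280
Result: 4.1132


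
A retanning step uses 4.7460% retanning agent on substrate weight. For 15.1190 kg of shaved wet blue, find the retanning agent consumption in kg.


Formula: Retan = substrate * pct / 100
Substituting: Retan = 15.1190 * 4.7460 / 100
Result: 0.7175 kg


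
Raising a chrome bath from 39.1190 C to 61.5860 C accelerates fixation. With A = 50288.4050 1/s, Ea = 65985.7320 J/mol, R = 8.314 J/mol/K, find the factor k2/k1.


T1 = 39.1190 + 273.15 = 312.2690 K; T2 = 61.5860 + 273.15 = 334.7360 K
k1 = A * exp(-Ea/(R*T1)) = 50288.4050 * exp(-65985.7320/(8.314*312.2690)) = 4.6062e-07 1/s
k2 = A * exp(-Ea/(R*T2)) = 50288.4050 * exp(-65985.7320/(8.314*334.7360)) = 2.5363e-06 1/s
k2/k1 = 2.5363e-06 / 4.6062e-07 = 5.5063


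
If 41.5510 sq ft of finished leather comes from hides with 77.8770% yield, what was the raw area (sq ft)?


Formula: raw = finished * 100 / yield
Substituting: raw = 41.5510 * 100 / 77.8770
Result: 53.3546 sq ft


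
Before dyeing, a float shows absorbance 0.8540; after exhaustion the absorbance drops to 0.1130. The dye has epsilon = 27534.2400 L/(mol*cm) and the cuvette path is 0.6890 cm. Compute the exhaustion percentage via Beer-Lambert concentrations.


c_initial = A_i / (epsilon * l) = 0.8540 / (27534.2400 * 0.6890) = 4.5016e-05 mol/L
c_final = A_f / (epsilon * l) = 0.1130 / (27534.2400 * 0.6890) = 5.9564e-06 mol/L
Exhaustion = (c_initial - c_final) / c_initial * 100 = (4.5016e-05 - 5.9564e-06) / 4.5016e-05 * 100 = 86.7681 %


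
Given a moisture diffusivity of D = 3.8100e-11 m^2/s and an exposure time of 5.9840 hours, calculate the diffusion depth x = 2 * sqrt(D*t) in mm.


t = 5.9840 hr * 3600 = 21542.4000 s
D * t = 3.8100e-11 * 21542.4000 = 8.2077e-07
x = 2 * sqrt(D*t) = 2 * sqrt(8.2077e-07) = 0.00181192 m = 1.8119 mm


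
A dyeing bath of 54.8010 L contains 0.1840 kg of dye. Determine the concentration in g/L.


Formula: Conc = dye_mass(kg) / volume(L) * 1000
Substituting: Conc = 0.1840 / 54.8010 * 1000
Result: 3.3576 g/L


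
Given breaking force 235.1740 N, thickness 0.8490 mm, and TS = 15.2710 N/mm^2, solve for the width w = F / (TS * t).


Formula: w = F / (TS * t)
Substituting: w = 235.1740 / (15.2710 * 0.8490)
Result: 18.1390 mm


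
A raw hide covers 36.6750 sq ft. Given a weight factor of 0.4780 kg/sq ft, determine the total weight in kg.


Formula: Weight = area * weight_per_sqft
Substituting: Weight = 36.6750 * 0.4780
Result: 17.5306 kg


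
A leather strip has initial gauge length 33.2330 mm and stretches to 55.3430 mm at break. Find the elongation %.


Formula: Elongation = (Lf - L0) / L0 * 100
Substituting: Elongation = (55.3430 - 33.2330) / 33.2330 * 100
Result: 66.5303 %


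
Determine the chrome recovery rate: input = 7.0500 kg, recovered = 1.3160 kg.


Formula: Recovery = recovered / input * 100
Substituting: Recovery = 1.3160 / 7.0500 * 100
Result: 18.6667 %


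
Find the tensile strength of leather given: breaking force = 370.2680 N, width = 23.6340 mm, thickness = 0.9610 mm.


Formula: TS = force / (width * thickness)
Substituting: TS = 370.2680 / (23.6340 * 0.9610)
Result: 16.3026 N/mm^2


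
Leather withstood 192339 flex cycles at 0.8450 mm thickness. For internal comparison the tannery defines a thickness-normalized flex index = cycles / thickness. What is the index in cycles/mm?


Formula: Index = cycles / thickness
Substituting: Index = 192339 / 0.8450
Result: 227620.1183 cycles/mm


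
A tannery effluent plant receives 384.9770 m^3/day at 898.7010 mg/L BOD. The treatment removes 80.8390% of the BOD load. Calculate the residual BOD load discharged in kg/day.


Load_in = volume * conc / 1000 = 384.9770 * 898.7010 / 1000 = 345.9792 kg/day
Removed = Load_in * eff / 100 = 345.9792 * 80.8390 / 100 = 279.6861 kg/day
Load_out = Load_in - Removed = 345.9792 - 279.6861 = 66.2931 kg/day


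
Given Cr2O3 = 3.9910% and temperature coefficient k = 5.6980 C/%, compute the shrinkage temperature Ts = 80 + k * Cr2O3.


Formula: Ts = 80 + k * Cr2O3
Substituting: Ts = 80 + 5.6980 * 3.9910
Result: 102.7407 C


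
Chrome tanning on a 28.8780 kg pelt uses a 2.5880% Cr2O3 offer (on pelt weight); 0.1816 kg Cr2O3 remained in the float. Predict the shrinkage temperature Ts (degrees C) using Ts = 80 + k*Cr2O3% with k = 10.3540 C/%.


Offered = pelt * offer_pct / 100 = 28.8780 * 2.5880 / 100 = 0.7474 kg
Uptake = offered - residual = 0.7474 - 0.1816 = 0.5658 kg
Cr2O3% on pelt = uptake / pelt * 100 = 0.5658 / 28.8780 * 100 = 1.9591 %
Ts = 80 + k * Cr2O3% = 80 + 10.3540 * 1.9591 = 100.2850 C


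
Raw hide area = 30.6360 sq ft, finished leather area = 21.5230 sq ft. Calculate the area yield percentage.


Formula: Yield = finished / raw * 100
Substituting: Yield = 21.5230 / 30.6360 * 100
Result: 70.2539 %


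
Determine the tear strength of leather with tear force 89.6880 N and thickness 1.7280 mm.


Formula: Tear strength = force / thickness
Substituting: Tear strength = 89.6880 / 1.7280
Result: 51.9028 N/mm


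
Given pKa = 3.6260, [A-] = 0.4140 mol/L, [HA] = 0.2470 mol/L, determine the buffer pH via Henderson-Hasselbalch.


ratio = [A-] / [HA] = 0.4140 / 0.2470 = 1.6761
log10(ratio) = 0.2243
pH = pKa + log10(ratio) = 3.6260 + 0.2243 = 3.8503


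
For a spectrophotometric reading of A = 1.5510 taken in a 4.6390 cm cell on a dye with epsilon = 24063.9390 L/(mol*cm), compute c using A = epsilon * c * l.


Formula: c = A / (epsilon * l)
Substituting: c = 1.5510 / (24063.9390 * 4.6390)
Result: 1.3894e-05 mol/L


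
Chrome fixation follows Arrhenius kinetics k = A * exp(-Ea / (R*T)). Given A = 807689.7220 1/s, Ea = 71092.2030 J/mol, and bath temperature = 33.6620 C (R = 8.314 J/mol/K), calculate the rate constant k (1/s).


T_K = T_C + 273.15 = 33.6620 + 273.15 = 306.8120 K
exponent = -Ea / (R * T_K) = -71092.2030 / (8.314 * 306.8120) = -27.8702
k = A * exp(exponent) = 807689.7220 * exp(-27.8702) = 6.3589e-07 1/s


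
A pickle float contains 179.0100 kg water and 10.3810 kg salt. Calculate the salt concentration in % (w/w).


Formula: Conc = salt / (water + salt) * 100
Substituting: Conc = 10.3810 / (179.0100 + 10.3810) * 100
Result: 5.4813 %


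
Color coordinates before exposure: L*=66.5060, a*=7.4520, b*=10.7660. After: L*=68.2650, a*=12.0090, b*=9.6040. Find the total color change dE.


dL = 1.7590, da = 4.5570, db = -1.1620
dE = sqrt(1.7590^2 + 4.5570^2 + (-1.1620)^2) = 5.0210


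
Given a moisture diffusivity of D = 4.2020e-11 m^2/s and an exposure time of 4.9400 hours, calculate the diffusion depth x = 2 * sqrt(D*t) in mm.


t = 4.9400 hr * 3600 = 17784.0000 s
D * t = 4.2020e-11 * 17784.0000 = 7.4728e-07
x = 2 * sqrt(D*t) = 2 * sqrt(7.4728e-07) = 0.00172891 m = 1.7289 mm


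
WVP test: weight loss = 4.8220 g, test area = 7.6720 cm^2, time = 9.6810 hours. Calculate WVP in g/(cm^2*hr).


Formula: WVP = loss / (area * time)
Substituting: WVP = 4.8220 / (7.6720 * 9.6810)
Result: 0.064923 g/(cm^2*hr)


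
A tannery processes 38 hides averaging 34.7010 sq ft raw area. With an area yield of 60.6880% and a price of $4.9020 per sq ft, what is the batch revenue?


Raw_total = N * avg_area = 38 * 34.7010 = 1318.6380 sq ft
Finished = Raw_total * yield / 100 = 1318.6380 * 60.6880 / 100 = 800.2550 sq ft
Value = Finished * price = 800.2550 * 4.9020 = 3922.8502 $


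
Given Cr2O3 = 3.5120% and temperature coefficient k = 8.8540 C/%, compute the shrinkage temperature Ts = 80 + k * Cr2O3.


Formula: Ts = 80 + k * Cr2O3
Substituting: Ts = 80 + 8.8540 * 3.5120
Result: 111.0952 C


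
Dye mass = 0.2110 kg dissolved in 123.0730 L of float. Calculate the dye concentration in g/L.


Formula: Conc = dye_mass(kg) / volume(L) * 1000
Substituting: Conc = 0.2110 / 123.0730 * 1000
Result: 1.7144 g/L


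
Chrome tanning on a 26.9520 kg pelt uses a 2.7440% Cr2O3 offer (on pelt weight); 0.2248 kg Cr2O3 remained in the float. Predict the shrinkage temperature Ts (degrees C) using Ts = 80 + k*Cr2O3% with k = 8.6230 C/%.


Offered = pelt * offer_pct / 100 = 26.9520 * 2.7440 / 100 = 0.7396 kg
Uptake = offered - residual = 0.7396 - 0.2248 = 0.5148 kg
Cr2O3% on pelt = uptake / pelt * 100 = 0.5148 / 26.9520 * 100 = 1.9099 %
Ts = 80 + k * Cr2O3% = 80 + 8.6230 * 1.9099 = 96.4693 C


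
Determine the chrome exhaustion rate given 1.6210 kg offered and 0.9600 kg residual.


Formula: Uptake = (offered - residual) / offered * 100
Substituting: Uptake = (1.6210 - 0.9600) / 1.6210 * 100
Result: 40.7773 %


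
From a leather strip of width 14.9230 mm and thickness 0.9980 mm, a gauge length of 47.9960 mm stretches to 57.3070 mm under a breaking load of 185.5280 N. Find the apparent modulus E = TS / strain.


TS = F / (w * t) = 185.5280 / (14.9230 * 0.9980) = 12.4573 N/mm^2
strain = (Lf - L0) / L0 = (57.3070 - 47.9960) / 47.9960 = 0.1940
E = TS / strain = 12.4573 / 0.1940 = 64.2143 N/mm^2


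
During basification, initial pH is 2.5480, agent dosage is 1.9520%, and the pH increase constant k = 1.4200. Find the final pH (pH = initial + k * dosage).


Formula: pH_final = pH_initial + k * base_pct
Substituting: pH_final = 2.5480 + 1.4200 * 1.9520
Result: 5.3198


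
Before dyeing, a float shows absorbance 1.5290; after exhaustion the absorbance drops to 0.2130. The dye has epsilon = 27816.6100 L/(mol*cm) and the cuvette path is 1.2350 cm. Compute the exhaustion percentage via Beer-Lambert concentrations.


c_initial = A_i / (epsilon * l) = 1.5290 / (27816.6100 * 1.2350) = 4.4508e-05 mol/L
c_final = A_f / (epsilon * l) = 0.2130 / (27816.6100 * 1.2350) = 6.2002e-06 mol/L
Exhaustion = (c_initial - c_final) / c_initial * 100 = (4.4508e-05 - 6.2002e-06) / 4.4508e-05 * 100 = 86.0693 %


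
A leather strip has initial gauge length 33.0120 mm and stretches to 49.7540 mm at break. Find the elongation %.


Formula: Elongation = (Lf - L0) / L0 * 100
Substituting: Elongation = (49.7540 - 33.0120) / 33.0120 * 100
Result: 50.7149 %


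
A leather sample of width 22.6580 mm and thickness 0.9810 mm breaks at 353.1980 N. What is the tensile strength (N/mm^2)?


Formula: TS = force / (width * thickness)
Substituting: TS = 353.1980 / (22.6580 * 0.9810)
Result: 15.8901 N/mm^2


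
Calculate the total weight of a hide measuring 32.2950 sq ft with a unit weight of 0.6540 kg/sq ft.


Formula: Weight = area * weight_per_sqft
Substituting: Weight = 32.2950 * 0.6540
Result: 21.1209 kg


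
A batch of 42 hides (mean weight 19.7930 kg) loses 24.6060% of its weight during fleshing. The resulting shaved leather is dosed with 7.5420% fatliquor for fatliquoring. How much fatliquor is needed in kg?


Total_raw = N * avg_wt = 42 * 19.7930 = 831.3060 kg
Substrate = Total_raw * (1 - loss/100) = 831.3060 * (1 - 24.6060/100) = 626.7548 kg
Fat = Substrate * pct / 100 = 626.7548 * 7.5420 / 100 = 47.2699 kg


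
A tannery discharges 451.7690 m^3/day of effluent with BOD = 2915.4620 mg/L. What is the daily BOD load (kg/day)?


Formula: BOD_load = volume * conc / 1000
Substituting: BOD_load = 451.7690 * 2915.4620 / 1000
Result: 1317.1154 kg/day


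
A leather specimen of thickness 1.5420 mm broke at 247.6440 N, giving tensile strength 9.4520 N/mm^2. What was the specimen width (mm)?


Formula: w = F / (TS * t)
Substituting: w = 247.6440 / (9.4520 * 1.5420)
Result: 16.9910 mm


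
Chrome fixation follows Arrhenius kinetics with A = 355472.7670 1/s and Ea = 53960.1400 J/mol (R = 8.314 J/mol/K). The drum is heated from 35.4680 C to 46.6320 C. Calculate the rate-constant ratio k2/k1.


T1 = 35.4680 + 273.15 = 308.6180 K; T2 = 46.6320 + 273.15 = 319.7820 K
k1 = A * exp(-Ea/(R*T1)) = 355472.7670 * exp(-53960.1400/(8.314*308.6180)) = 2.6154e-04 1/s
k2 = A * exp(-Ea/(R*T2)) = 355472.7670 * exp(-53960.1400/(8.314*319.7820)) = 5.4500e-04 1/s
k2/k1 = 5.4500e-04 / 2.6154e-04 = 2.0838


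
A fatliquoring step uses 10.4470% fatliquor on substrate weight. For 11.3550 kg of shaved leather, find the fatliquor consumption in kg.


Formula: Fat = substrate * pct / 100
Substituting: Fat = 11.3550 * 10.4470 / 100
Result: 1.1863 kg


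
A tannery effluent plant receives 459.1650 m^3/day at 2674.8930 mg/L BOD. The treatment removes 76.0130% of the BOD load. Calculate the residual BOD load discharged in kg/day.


Load_in = volume * conc / 1000 = 459.1650 * 2674.8930 / 1000 = 1228.2172 kg/day
Removed = Load_in * eff / 100 = 1228.2172 * 76.0130 / 100 = 933.6048 kg/day
Load_out = Load_in - Removed = 1228.2172 - 933.6048 = 294.6125 kg/day


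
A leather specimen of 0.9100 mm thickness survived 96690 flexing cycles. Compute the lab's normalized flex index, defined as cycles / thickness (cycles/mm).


Formula: Index = cycles / thickness
Substituting: Index = 96690 / 0.9100
Result: 106252.7473 cycles/mm


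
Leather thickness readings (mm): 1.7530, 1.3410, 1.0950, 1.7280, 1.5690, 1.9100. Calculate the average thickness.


Formula: Average = sum / n
Substituting: Average = 9.3960 / 6
Result: 1.5660 mm


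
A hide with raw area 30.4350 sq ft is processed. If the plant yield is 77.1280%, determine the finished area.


Formula: finished = raw * yield / 100
Substituting: finished = 30.4350 * 77.1280 / 100
Result: 23.4739 sq ft


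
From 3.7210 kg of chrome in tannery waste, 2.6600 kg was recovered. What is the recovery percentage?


Formula: Recovery = recovered / input * 100
Substituting: Recovery = 2.6600 / 3.7210 * 100
Result: 71.4862 %


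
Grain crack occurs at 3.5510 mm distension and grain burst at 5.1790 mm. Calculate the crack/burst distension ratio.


Formula: Ratio = crack / burst
Substituting: Ratio = 3.5510 / 5.1790
Result: 0.6857


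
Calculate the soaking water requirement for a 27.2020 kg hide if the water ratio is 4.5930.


Formula: Water = hide_weight * ratio
Substituting: Water = 27.2020 * 4.5930
Result: 124.9388 kg


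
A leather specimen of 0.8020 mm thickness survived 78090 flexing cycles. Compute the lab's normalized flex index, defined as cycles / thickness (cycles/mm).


Formula: Index = cycles / thickness
Substituting: Index = 78090 / 0.8020
Result: 97369.0773 cycles/mm


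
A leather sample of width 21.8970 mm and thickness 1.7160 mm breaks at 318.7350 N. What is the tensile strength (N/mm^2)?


Formula: TS = force / (width * thickness)
Substituting: TS = 318.7350 / (21.8970 * 1.7160)
Result: 8.4826 N/mm^2


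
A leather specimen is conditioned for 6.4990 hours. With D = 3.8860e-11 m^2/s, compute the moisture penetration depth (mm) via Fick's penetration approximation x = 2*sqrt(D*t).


t = 6.4990 hr * 3600 = 23396.4000 s
D * t = 3.8860e-11 * 23396.4000 = 9.0918e-07
x = 2 * sqrt(D*t) = 2 * sqrt(9.0918e-07) = 0.00190702 m = 1.9070 mm


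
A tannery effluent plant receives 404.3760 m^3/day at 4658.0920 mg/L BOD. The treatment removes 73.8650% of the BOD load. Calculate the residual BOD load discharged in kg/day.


Load_in = volume * conc / 1000 = 404.3760 * 4658.0920 / 1000 = 1883.6206 kg/day
Removed = Load_in * eff / 100 = 1883.6206 * 73.8650 / 100 = 1391.3364 kg/day
Load_out = Load_in - Removed = 1883.6206 - 1391.3364 = 492.2842 kg/day


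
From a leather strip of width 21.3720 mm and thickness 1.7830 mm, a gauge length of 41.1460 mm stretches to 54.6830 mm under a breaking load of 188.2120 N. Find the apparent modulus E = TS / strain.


TS = F / (w * t) = 188.2120 / (21.3720 * 1.7830) = 4.9391 N/mm^2
strain = (Lf - L0) / L0 = (54.6830 - 41.1460) / 41.1460 = 0.3290
E = TS / strain = 4.9391 / 0.3290 = 15.0126 N/mm^2


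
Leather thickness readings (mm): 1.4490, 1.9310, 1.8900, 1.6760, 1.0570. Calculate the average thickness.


Formula: Average = sum / n
Substituting: Average = 8.0030 / 5
Result: 1.6006 mm


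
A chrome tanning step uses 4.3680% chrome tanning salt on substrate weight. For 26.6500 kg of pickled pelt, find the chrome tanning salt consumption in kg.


Formula: Chrome = substrate * pct / 100
Substituting: Chrome = 26.6500 * 4.3680 / 100
Result: 1.1641 kg


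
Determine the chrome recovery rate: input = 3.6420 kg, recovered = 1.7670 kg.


Formula: Recovery = recovered / input * 100
Substituting: Recovery = 1.7670 / 3.6420 * 100
Result: 48.5173 %


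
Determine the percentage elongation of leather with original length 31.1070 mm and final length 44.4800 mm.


Formula: Elongation = (Lf - L0) / L0 * 100
Substituting: Elongation = (44.4800 - 31.1070) / 31.1070 * 100
Result: 42.9903 %


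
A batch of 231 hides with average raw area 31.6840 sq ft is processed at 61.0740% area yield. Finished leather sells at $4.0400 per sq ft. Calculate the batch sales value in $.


Raw_total = N * avg_area = 231 * 31.6840 = 7319.0040 sq ft
Finished = Raw_total * yield / 100 = 7319.0040 * 61.0740 / 100 = 4470.0085 sq ft
Value = Finished * price = 4470.0085 * 4.0400 = 18058.8344 $


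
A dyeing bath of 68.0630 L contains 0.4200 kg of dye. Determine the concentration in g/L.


Formula: Conc = dye_mass(kg) / volume(L) * 1000
Substituting: Conc = 0.4200 / 68.0630 * 1000
Result: 6.1708 g/L


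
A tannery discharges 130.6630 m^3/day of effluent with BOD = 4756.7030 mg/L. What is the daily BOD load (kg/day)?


Formula: BOD_load = volume * conc / 1000
Substituting: BOD_load = 130.6630 * 4756.7030 / 1000
Result: 621.5251 kg/day


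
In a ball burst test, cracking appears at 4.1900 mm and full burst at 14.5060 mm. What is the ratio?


Formula: Ratio = crack / burst
Substituting: Ratio = 4.1900 / 14.5060
Result: 0.2888


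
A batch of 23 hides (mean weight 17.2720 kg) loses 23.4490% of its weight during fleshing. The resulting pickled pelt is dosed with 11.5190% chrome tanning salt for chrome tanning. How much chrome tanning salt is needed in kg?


Total_raw = N * avg_wt = 23 * 17.2720 = 397.2560 kg
Substrate = Total_raw * (1 - loss/100) = 397.2560 * (1 - 23.4490/100) = 304.1034 kg
Chrome = Substrate * pct / 100 = 304.1034 * 11.5190 / 100 = 35.0297 kg


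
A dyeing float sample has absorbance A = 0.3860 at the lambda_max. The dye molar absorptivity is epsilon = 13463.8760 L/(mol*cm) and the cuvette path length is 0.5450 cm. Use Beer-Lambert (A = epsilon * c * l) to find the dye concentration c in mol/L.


Formula: c = A / (epsilon * l)
Substituting: c = 0.3860 / (13463.8760 * 0.5450)
Result: 5.2604e-05 mol/L


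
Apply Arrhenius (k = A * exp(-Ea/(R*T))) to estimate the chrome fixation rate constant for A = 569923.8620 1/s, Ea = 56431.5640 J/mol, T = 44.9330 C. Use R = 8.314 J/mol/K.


T_K = T_C + 273.15 = 44.9330 + 273.15 = 318.0830 K
exponent = -Ea / (R * T_K) = -56431.5640 / (8.314 * 318.0830) = -21.3389
k = A * exp(exponent) = 569923.8620 * exp(-21.3389) = 3.0794e-04 1/s


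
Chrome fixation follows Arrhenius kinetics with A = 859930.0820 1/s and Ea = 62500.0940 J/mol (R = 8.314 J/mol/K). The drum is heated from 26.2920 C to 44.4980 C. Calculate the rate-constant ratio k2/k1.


T1 = 26.2920 + 273.15 = 299.4420 K; T2 = 44.4980 + 273.15 = 317.6480 K
k1 = A * exp(-Ea/(R*T1)) = 859930.0820 * exp(-62500.0940/(8.314*299.4420)) = 1.0754e-05 1/s
k2 = A * exp(-Ea/(R*T2)) = 859930.0820 * exp(-62500.0940/(8.314*317.6480)) = 4.5338e-05 1/s
k2/k1 = 4.5338e-05 / 1.0754e-05 = 4.2160


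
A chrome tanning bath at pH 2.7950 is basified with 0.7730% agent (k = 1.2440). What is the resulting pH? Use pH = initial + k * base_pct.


Formula: pH_final = pH_initial + k * base_pct
Substituting: pH_final = 2.7950 + 1.2440 * 0.7730
Result: 3.7566


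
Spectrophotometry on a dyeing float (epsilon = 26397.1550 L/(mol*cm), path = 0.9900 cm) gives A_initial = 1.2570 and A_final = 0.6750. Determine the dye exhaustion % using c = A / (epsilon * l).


c_initial = A_i / (epsilon * l) = 1.2570 / (26397.1550 * 0.9900) = 4.8100e-05 mol/L
c_final = A_f / (epsilon * l) = 0.6750 / (26397.1550 * 0.9900) = 2.5829e-05 mol/L
Exhaustion = (c_initial - c_final) / c_initial * 100 = (4.8100e-05 - 2.5829e-05) / 4.8100e-05 * 100 = 46.3007 %


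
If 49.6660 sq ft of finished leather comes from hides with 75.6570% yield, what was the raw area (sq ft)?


Formula: raw = finished * 100 / yield
Substituting: raw = 49.6660 * 100 / 75.6570
Result: 65.6463 sq ft


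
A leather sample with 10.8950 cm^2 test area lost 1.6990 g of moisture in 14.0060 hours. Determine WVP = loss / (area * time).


Formula: WVP = loss / (area * time)
Substituting: WVP = 1.6990 / (10.8950 * 14.0060)
Result: 0.011134 g/(cm^2*hr)


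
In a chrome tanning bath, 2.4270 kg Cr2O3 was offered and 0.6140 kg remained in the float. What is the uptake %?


Formula: Uptake = (offered - residual) / offered * 100
Substituting: Uptake = (2.4270 - 0.6140) / 2.4270 * 100
Result: 74.7013 %


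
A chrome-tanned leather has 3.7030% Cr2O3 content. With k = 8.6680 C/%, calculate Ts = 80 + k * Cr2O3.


Formula: Ts = 80 + k * Cr2O3
Substituting: Ts = 80 + 8.6680 * 3.7030
Result: 112.0976 C


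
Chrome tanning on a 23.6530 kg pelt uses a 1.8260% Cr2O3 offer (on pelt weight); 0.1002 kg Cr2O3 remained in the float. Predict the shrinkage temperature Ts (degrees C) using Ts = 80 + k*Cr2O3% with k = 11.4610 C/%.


Offered = pelt * offer_pct / 100 = 23.6530 * 1.8260 / 100 = 0.4319 kg
Uptake = offered - residual = 0.4319 - 0.1002 = 0.3317 kg
Cr2O3% on pelt = uptake / pelt * 100 = 0.3317 / 23.6530 * 100 = 1.4024 %
Ts = 80 + k * Cr2O3% = 80 + 11.4610 * 1.4024 = 96.0726 C


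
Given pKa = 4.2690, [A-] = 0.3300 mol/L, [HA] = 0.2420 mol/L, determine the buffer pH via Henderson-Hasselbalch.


ratio = [A-] / [HA] = 0.3300 / 0.2420 = 1.3636
log10(ratio) = 0.1347
pH = pKa + log10(ratio) = 4.2690 + 0.1347 = 4.4037


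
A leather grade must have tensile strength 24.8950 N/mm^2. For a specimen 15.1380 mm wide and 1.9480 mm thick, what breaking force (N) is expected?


Formula: F = TS * w * t
Substituting: F = 24.8950 * 15.1380 * 1.9480
Result: 734.1243 N


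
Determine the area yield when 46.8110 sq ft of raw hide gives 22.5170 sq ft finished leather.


Formula: Yield = finished / raw * 100
Substituting: Yield = 22.5170 / 46.8110 * 100
Result: 48.1019 %


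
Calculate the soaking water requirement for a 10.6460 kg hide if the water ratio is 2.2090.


Formula: Water = hide_weight * ratio
Substituting: Water = 10.6460 * 2.2090
Result: 23.5170 kg


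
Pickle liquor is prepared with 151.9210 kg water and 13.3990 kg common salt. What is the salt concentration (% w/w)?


Formula: Conc = salt / (water + salt) * 100
Substituting: Conc = 13.3990 / (151.9210 + 13.3990) * 100
Result: 8.1049 %


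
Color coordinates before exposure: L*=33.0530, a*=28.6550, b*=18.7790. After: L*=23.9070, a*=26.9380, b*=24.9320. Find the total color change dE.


dL = -9.1460, da = -1.7170, db = 6.1530
dE = sqrt((-9.1460)^2 + (-1.7170)^2 + 6.1530^2) = 11.1560


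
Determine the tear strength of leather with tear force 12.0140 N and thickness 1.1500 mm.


Formula: Tear strength = force / thickness
Substituting: Tear strength = 12.0140 / 1.1500
Result: 10.4470 N/mm


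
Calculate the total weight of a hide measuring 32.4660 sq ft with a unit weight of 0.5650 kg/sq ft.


Formula: Weight = area * weight_per_sqft
Substituting: Weight = 32.4660 * 0.5650
Result: 18.3433 kg


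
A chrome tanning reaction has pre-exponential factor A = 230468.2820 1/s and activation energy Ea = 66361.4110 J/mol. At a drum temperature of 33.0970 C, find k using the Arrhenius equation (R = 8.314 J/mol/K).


T_K = T_C + 273.15 = 33.0970 + 273.15 = 306.2470 K
exponent = -Ea / (R * T_K) = -66361.4110 / (8.314 * 306.2470) = -26.0636
k = A * exp(exponent) = 230468.2820 * exp(-26.0636) = 1.1050e-06 1/s


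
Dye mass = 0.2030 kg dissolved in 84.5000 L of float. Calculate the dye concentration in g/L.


Formula: Conc = dye_mass(kg) / volume(L) * 1000
Substituting: Conc = 0.2030 / 84.5000 * 1000
Result: 2.4024 g/L


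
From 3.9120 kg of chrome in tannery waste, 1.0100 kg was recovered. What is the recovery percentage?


Formula: Recovery = recovered / input * 100
Substituting: Recovery = 1.0100 / 3.9120 * 100
Result: 25.8180 %


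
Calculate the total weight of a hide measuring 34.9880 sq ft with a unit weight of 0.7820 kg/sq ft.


Formula: Weight = area * weight_per_sqft
Substituting: Weight = 34.9880 * 0.7820
Result: 27.3606 kg


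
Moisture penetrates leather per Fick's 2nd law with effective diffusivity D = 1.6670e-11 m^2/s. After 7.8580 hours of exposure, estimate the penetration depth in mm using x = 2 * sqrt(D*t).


t = 7.8580 hr * 3600 = 28288.8000 s
D * t = 1.6670e-11 * 28288.8000 = 4.7157e-07
x = 2 * sqrt(D*t) = 2 * sqrt(4.7157e-07) = 0.00137343 m = 1.3734 mm


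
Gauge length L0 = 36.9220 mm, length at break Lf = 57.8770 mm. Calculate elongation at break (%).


Formula: Elongation = (Lf - L0) / L0 * 100
Substituting: Elongation = (57.8770 - 36.9220) / 36.9220 * 100
Result: 56.7548 %


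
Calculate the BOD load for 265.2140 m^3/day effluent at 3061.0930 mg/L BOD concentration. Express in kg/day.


Formula: BOD_load = volume * conc / 1000
Substituting: BOD_load = 265.2140 * 3061.0930 / 1000
Result: 811.8447 kg/day


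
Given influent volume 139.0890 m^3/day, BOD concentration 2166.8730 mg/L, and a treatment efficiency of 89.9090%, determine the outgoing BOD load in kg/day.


Load_in = volume * conc / 1000 = 139.0890 * 2166.8730 / 1000 = 301.3882 kg/day
Removed = Load_in * eff / 100 = 301.3882 * 89.9090 / 100 = 270.9751 kg/day
Load_out = Load_in - Removed = 301.3882 - 270.9751 = 30.4131 kg/day


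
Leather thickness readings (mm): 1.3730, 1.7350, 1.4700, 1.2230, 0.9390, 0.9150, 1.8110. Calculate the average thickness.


Formula: Average = sum / n
Substituting: Average = 9.4660 / 7
Result: 1.3523 mm


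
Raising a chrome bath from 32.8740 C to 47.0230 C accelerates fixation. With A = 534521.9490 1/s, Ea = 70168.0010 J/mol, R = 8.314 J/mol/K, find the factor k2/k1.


T1 = 32.8740 + 273.15 = 306.0240 K; T2 = 47.0230 + 273.15 = 320.1730 K
k1 = A * exp(-Ea/(R*T1)) = 534521.9490 * exp(-70168.0010/(8.314*306.0240)) = 5.6324e-07 1/s
k2 = A * exp(-Ea/(R*T2)) = 534521.9490 * exp(-70168.0010/(8.314*320.1730)) = 1.9054e-06 1/s
k2/k1 = 1.9054e-06 / 5.6324e-07 = 3.3830


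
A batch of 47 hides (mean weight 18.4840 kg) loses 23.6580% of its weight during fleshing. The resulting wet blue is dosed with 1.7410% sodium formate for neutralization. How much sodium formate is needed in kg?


Total_raw = N * avg_wt = 47 * 18.4840 = 868.7480 kg
Substrate = Total_raw * (1 - loss/100) = 868.7480 * (1 - 23.6580/100) = 663.2196 kg
Neutralizer = Substrate * pct / 100 = 663.2196 * 1.7410 / 100 = 11.5467 kg


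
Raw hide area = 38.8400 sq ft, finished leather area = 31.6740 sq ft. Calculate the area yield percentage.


Formula: Yield = finished / raw * 100
Substituting: Yield = 31.6740 / 38.8400 * 100
Result: 81.5499 %


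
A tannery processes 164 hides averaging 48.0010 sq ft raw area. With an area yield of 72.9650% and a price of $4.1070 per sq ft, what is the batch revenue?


Raw_total = N * avg_area = 164 * 48.0010 = 7872.1640 sq ft
Finished = Raw_total * yield / 100 = 7872.1640 * 72.9650 / 100 = 5743.9245 sq ft
Value = Finished * price = 5743.9245 * 4.1070 = 23590.2978 $


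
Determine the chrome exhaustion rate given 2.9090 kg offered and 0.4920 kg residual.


Formula: Uptake = (offered - residual) / offered * 100
Substituting: Uptake = (2.9090 - 0.4920) / 2.9090 * 100
Result: 83.0870 %


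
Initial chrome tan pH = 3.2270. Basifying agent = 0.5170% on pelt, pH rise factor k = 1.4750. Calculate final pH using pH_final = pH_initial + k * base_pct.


Formula: pH_final = pH_initial + k * base_pct
Substituting: pH_final = 3.2270 + 1.4750 * 0.5170
Result: 3.9896


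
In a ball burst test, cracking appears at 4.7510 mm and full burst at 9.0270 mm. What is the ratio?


Formula: Ratio = crack / burst
Substituting: Ratio = 4.7510 / 9.0270
Result: 0.5263


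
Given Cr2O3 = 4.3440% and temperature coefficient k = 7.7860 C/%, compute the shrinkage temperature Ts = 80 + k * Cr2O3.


Formula: Ts = 80 + k * Cr2O3
Substituting: Ts = 80 + 7.7860 * 4.3440
Result: 113.8224 C


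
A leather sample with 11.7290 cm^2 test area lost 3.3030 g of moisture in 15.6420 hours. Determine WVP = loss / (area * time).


Formula: WVP = loss / (area * time)
Substituting: WVP = 3.3030 / (11.7290 * 15.6420)
Result: 0.0180034 g/(cm^2*hr)


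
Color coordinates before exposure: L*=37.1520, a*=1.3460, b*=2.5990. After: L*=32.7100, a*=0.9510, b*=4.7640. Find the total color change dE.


dL = -4.4420, da = -0.3950, db = 2.1650
dE = sqrt((-4.4420)^2 + (-0.3950)^2 + 2.1650^2) = 4.9573


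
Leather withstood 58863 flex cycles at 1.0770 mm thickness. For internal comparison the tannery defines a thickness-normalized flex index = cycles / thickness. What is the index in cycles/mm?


Formula: Index = cycles / thickness
Substituting: Index = 58863 / 1.0770
Result: 54654.5961 cycles/mm


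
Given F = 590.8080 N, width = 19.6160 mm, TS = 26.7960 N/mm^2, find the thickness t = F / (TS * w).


Formula: t = F / (TS * w)
Substituting: t = 590.8080 / (26.7960 * 19.6160)
Result: 1.1240 mm


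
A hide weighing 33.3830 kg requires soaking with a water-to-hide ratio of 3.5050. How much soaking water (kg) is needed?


Formula: Water = hide_weight * ratio
Substituting: Water = 33.3830 * 3.5050
Result: 117.0074 kg


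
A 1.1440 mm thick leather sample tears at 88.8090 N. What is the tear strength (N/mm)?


Formula: Tear strength = force / thickness
Substituting: Tear strength = 88.8090 / 1.1440
Result: 77.6302 N/mm


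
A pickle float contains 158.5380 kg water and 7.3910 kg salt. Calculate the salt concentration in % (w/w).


Formula: Conc = salt / (water + salt) * 100
Substituting: Conc = 7.3910 / (158.5380 + 7.3910) * 100
Result: 4.4543 %


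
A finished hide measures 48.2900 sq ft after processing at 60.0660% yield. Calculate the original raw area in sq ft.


Formula: raw = finished * 100 / yield
Substituting: raw = 48.2900 * 100 / 60.0660
Result: 80.3949 sq ft


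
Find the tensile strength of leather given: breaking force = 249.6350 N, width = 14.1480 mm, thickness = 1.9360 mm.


Formula: TS = force / (width * thickness)
Substituting: TS = 249.6350 / (14.1480 * 1.9360)
Result: 9.1139 N/mm^2


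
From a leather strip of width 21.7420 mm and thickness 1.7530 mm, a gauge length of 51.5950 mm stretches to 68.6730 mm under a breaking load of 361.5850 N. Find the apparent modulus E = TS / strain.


TS = F / (w * t) = 361.5850 / (21.7420 * 1.7530) = 9.4870 N/mm^2
strain = (Lf - L0) / L0 = (68.6730 - 51.5950) / 51.5950 = 0.3310
E = TS / strain = 9.4870 / 0.3310 = 28.6615 N/mm^2


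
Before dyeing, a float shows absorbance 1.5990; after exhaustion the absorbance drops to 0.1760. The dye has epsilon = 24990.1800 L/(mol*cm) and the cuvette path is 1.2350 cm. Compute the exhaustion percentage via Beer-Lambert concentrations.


c_initial = A_i / (epsilon * l) = 1.5990 / (24990.1800 * 1.2350) = 5.1810e-05 mol/L
c_final = A_f / (epsilon * l) = 0.1760 / (24990.1800 * 1.2350) = 5.7026e-06 mol/L
Exhaustion = (c_initial - c_final) / c_initial * 100 = (5.1810e-05 - 5.7026e-06) / 5.1810e-05 * 100 = 88.9931 %


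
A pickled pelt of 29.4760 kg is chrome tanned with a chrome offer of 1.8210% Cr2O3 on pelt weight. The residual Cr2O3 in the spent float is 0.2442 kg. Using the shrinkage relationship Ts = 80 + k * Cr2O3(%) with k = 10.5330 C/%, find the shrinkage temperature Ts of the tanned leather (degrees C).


Offered = pelt * offer_pct / 100 = 29.4760 * 1.8210 / 100 = 0.5368 kg
Uptake = offered - residual = 0.5368 - 0.2442 = 0.2926 kg
Cr2O3% on pelt = uptake / pelt * 100 = 0.2926 / 29.4760 * 100 = 0.9925 %
Ts = 80 + k * Cr2O3% = 80 + 10.5330 * 0.9925 = 90.4543 C
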